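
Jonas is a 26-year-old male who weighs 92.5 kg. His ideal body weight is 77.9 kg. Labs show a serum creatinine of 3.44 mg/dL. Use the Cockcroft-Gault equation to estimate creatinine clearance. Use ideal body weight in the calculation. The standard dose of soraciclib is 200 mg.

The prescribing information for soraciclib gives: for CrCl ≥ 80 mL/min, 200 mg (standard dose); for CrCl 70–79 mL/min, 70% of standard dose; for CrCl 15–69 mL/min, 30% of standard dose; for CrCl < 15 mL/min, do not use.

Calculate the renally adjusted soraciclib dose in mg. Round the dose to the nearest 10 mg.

60 mg

CrCl = (140 − 26) × 77.9 / (72 × 3.44) = 8880.6 / 247.68 ≈ 35.9 mL/min
CrCl ≈ 36 mL/min → bracket 15–69 mL/min.
30% of 200 mg = 60 mg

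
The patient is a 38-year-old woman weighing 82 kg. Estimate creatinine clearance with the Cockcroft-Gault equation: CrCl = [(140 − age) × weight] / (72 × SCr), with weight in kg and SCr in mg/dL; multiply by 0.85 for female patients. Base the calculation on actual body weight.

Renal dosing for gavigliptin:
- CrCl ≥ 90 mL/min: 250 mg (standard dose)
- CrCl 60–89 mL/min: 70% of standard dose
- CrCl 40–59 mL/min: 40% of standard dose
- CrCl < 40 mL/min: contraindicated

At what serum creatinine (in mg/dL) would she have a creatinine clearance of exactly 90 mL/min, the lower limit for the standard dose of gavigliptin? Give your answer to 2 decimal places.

Standard dose requires CrCl ≥ 90 mL/min.
Set (140 − 38) × 82 × 0.85 / (72 × SCr) = 90
SCr = (140 − 38) × 82 × 0.85 / (72 × 90) = 1.097 mg/dL

1.10 mg/dL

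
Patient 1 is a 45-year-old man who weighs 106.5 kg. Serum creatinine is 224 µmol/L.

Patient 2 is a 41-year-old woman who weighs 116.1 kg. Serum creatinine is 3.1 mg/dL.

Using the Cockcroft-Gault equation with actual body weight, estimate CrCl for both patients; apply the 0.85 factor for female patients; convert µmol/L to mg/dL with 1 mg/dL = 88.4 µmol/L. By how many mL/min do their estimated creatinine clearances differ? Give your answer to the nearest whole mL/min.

Patient 1: SCr = 224 / 88.4 = 2.534 mg/dL
Patient 1: CrCl = (140 − 45) × 106.5 / (72 × 2.534) = 10117.5 / 182.45 ≈ 55.5 mL/min
Patient 2: CrCl = (140 − 41) × 116.1 / (72 × 3.1) × 0.85 = 11493.9 / 223.20 × 0.85 ≈ 43.8 mL/min
|55.5 − 43.8| = 11.7 mL/min

12 mL/min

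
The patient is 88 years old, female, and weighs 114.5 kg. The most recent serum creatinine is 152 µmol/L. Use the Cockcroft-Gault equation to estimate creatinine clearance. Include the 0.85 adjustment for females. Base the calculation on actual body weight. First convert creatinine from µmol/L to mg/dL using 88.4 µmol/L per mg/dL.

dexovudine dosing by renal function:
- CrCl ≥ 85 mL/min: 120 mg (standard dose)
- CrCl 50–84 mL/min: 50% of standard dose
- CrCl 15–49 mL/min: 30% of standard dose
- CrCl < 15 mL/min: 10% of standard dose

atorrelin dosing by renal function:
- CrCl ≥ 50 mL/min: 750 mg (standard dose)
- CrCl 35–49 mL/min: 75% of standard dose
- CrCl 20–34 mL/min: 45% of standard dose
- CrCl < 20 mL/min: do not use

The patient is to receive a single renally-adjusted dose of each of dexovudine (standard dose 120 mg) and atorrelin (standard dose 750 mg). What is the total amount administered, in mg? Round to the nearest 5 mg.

SCr = 152 / 88.4 = 1.719 mg/dL
CrCl = (140 − 88) × 114.5 / (72 × 1.719) × 0.85 = 5954.0 / 123.77 × 0.85 ≈ 40.9 mL/min
CrCl ≈ 41 mL/min.
dexovudine: 15–49 mL/min → 30% of 120 mg = 36 mg.
atorrelin: 35–49 mL/min → 75% of 750 mg = 562.5 mg.
Total = 36 + 562.5 = 598.5 mg.

600 mg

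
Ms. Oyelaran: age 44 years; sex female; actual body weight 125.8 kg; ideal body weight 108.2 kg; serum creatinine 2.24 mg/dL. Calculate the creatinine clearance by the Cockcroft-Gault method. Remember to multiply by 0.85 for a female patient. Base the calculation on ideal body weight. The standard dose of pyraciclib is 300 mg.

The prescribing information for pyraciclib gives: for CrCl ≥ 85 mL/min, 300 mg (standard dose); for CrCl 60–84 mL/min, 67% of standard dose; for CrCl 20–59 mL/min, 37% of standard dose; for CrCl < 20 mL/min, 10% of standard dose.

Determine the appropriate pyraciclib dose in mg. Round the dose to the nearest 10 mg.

CrCl = (140 − 44) × 108.2 / (72 × 2.24) × 0.85 = 10387.2 / 161.28 × 0.85 ≈ 54.7 mL/min
CrCl ≈ 55 mL/min → bracket 20–59 mL/min.
37% of 300 mg = 111 mg → 110 mg

110 mg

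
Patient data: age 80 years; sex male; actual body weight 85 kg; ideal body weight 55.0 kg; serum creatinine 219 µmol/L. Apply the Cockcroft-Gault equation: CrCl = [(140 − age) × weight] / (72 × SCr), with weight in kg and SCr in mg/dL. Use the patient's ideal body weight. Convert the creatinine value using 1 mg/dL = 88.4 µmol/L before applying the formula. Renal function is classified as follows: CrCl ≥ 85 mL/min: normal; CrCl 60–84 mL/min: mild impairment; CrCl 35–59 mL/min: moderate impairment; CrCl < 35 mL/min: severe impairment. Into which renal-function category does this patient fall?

SCr = 219 / 88.4 = 2.477 mg/dL
CrCl = (140 − 80) × 55 / (72 × 2.477) = 3300.0 / 178.34 ≈ 18.5 mL/min
19 mL/min falls in the 'severe impairment' range.

severe impairment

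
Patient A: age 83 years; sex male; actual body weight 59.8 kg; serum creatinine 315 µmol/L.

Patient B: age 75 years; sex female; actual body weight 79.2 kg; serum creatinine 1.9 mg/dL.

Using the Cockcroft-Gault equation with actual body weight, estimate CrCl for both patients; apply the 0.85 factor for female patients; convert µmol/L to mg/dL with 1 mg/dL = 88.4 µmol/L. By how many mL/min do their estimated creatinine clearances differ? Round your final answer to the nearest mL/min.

19 mL/min

Patient A: SCr = 315 / 88.4 = 3.563 mg/dL
Patient A: CrCl = (140 − 83) × 59.8 / (72 × 3.563) = 3408.6 / 256.54 ≈ 13.3 mL/min
Patient B: CrCl = (140 − 75) × 79.2 / (72 × 1.9) × 0.85 = 5148.0 / 136.80 × 0.85 ≈ 32.0 mL/min
|13.3 − 32.0| = 18.7 mL/min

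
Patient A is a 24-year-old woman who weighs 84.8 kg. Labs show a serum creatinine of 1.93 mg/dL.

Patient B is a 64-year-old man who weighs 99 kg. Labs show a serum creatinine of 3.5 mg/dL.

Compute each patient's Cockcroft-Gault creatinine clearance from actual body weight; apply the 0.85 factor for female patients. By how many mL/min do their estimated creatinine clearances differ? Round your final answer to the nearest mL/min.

30 mL/min

Patient A: CrCl = (140 − 24) × 84.8 / (72 × 1.93) × 0.85 = 9836.8 / 138.96 × 0.85 ≈ 60.2 mL/min
Patient B: CrCl = (140 − 64) × 99 / (72 × 3.5) = 7524.0 / 252.00 ≈ 29.9 mL/min
|60.2 − 29.9| = 30.3 mL/min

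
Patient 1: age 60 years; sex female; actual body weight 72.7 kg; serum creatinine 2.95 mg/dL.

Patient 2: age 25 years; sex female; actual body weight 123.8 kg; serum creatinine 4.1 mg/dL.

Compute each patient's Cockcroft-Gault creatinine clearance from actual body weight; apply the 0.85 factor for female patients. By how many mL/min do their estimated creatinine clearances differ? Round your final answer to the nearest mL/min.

18 mL/min

Patient 1: CrCl = (140 − 60) × 72.7 / (72 × 2.95) × 0.85 = 5816.0 / 212.40 × 0.85 ≈ 23.3 mL/min
Patient 2: CrCl = (140 − 25) × 123.8 / (72 × 4.1) × 0.85 = 14237.0 / 295.20 × 0.85 ≈ 41.0 mL/min
|23.3 − 41.0| = 17.7 mL/min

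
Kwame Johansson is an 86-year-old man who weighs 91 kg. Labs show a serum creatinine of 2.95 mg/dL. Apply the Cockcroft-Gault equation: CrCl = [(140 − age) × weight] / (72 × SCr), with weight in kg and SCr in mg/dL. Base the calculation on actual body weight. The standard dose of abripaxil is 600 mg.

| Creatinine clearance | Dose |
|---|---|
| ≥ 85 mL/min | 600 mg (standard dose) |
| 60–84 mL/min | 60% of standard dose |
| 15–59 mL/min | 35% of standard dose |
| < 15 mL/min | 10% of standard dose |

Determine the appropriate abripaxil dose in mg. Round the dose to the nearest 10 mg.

CrCl = (140 − 86) × 91 / (72 × 2.95) = 4914.0 / 212.40 ≈ 23.1 mL/min
CrCl ≈ 23 mL/min → bracket 15–59 mL/min.
35% of 600 mg = 210 mg

210 mg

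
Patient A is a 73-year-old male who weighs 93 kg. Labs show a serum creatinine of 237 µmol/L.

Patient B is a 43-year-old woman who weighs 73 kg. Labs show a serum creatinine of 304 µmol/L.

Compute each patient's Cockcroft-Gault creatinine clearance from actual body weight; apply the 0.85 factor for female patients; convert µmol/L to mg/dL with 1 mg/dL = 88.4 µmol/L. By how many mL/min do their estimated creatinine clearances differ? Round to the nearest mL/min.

8 mL/min

Patient A: SCr = 237 / 88.4 = 2.681 mg/dL
Patient A: CrCl = (140 − 73) × 93 / (72 × 2.681) = 6231.0 / 193.03 ≈ 32.3 mL/min
Patient B: SCr = 304 / 88.4 = 3.439 mg/dL
Patient B: CrCl = (140 − 43) × 73 / (72 × 3.439) × 0.85 = 7081.0 / 247.61 × 0.85 ≈ 24.3 mL/min
|32.3 − 24.3| = 8.0 mL/min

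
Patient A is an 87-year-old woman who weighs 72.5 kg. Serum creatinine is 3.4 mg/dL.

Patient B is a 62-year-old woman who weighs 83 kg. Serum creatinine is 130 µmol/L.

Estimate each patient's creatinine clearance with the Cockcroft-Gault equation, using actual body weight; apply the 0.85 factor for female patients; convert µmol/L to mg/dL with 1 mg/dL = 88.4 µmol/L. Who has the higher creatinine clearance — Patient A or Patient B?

Patient A: CrCl = (140 − 87) × 72.5 / (72 × 3.4) × 0.85 = 3842.5 / 244.80 × 0.85 ≈ 13.3 mL/min
Patient B: SCr = 130 / 88.4 = 1.471 mg/dL
Patient B: CrCl = (140 − 62) × 83 / (72 × 1.471) × 0.85 = 6474.0 / 105.91 × 0.85 ≈ 52.0 mL/min
13.3 vs 52.0 mL/min → Patient B is higher.

Patient B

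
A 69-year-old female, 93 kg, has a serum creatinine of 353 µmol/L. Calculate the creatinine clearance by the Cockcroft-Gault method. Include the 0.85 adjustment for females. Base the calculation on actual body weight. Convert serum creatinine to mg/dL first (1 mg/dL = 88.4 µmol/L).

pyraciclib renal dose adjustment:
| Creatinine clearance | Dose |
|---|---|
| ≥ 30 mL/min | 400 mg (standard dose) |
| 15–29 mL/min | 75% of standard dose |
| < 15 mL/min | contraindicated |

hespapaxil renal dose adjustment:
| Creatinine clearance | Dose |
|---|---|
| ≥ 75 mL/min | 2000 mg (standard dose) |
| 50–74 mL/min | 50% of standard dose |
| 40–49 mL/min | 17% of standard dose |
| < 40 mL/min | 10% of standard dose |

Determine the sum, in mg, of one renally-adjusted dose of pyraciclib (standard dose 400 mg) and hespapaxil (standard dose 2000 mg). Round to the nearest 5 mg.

500 mg

SCr = 353 / 88.4 = 3.993 mg/dL
CrCl = (140 − 69) × 93 / (72 × 3.993) × 0.85 = 6603.0 / 287.50 × 0.85 ≈ 19.5 mL/min
CrCl ≈ 20 mL/min.
pyraciclib: 15–29 mL/min → 75% of 400 mg = 300 mg.
hespapaxil: < 40 mL/min → 10% of 2000 mg = 200 mg.
Total = 300 + 200 = 500 mg.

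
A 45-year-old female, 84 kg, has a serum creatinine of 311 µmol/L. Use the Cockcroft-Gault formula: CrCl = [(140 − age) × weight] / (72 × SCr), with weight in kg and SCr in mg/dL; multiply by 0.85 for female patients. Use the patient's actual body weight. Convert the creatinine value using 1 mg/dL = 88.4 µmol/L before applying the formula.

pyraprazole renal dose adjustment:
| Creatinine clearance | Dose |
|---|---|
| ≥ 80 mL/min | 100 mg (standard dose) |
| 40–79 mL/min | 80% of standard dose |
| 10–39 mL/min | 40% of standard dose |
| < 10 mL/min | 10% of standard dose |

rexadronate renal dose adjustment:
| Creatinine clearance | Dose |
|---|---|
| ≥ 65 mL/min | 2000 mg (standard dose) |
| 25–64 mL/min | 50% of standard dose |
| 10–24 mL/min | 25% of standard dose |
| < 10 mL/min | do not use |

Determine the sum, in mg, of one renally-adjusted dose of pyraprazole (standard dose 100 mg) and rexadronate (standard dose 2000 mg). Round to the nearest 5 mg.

1040 mg

SCr = 311 / 88.4 = 3.518 mg/dL
CrCl = (140 − 45) × 84 / (72 × 3.518) × 0.85 = 7980.0 / 253.30 × 0.85 ≈ 26.8 mL/min
CrCl ≈ 27 mL/min.
pyraprazole: 10–39 mL/min → 40% of 100 mg = 40 mg.
rexadronate: 25–64 mL/min → 50% of 2000 mg = 1000 mg.
Total = 40 + 1000 = 1040 mg.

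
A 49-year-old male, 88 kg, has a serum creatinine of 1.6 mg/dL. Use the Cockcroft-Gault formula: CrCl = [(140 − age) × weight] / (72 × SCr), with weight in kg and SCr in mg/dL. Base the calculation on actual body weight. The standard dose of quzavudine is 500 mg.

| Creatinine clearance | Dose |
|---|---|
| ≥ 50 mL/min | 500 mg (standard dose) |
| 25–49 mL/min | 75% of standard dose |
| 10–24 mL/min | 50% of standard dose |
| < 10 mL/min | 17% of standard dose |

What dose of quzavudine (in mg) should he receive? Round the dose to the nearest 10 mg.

500 mg

CrCl = (140 − 49) × 88 / (72 × 1.6) = 8008.0 / 115.20 ≈ 69.5 mL/min
CrCl ≈ 70 mL/min → bracket ≥ 50 mL/min.
100% of 500 mg = 500 mg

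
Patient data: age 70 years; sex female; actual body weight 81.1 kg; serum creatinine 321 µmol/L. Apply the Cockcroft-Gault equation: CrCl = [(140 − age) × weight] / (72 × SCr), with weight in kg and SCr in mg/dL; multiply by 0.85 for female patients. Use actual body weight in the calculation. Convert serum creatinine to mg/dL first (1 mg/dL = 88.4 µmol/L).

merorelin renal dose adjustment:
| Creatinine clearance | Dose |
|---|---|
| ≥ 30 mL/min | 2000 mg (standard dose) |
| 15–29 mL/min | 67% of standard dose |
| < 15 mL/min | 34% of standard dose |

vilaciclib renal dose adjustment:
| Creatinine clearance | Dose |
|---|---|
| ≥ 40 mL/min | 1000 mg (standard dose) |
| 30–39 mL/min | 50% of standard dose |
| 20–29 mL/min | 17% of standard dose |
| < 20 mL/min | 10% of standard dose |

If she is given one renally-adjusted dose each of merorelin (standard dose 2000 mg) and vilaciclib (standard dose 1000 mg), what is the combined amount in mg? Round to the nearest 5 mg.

SCr = 321 / 88.4 = 3.631 mg/dL
CrCl = (140 − 70) × 81.1 / (72 × 3.631) × 0.85 = 5677.0 / 261.43 × 0.85 ≈ 18.5 mL/min
CrCl ≈ 18 mL/min.
merorelin: 15–29 mL/min → 67% of 2000 mg = 1340 mg.
vilaciclib: < 20 mL/min → 10% of 1000 mg = 100 mg.
Total = 1340 + 100 = 1440 mg.

1440 mg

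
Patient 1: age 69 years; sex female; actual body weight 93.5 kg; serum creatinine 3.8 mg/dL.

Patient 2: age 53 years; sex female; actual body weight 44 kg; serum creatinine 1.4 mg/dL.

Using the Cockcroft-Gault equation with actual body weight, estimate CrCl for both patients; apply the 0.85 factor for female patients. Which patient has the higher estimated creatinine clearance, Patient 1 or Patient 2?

Patient 2

Patient 1: CrCl = (140 − 69) × 93.5 / (72 × 3.8) × 0.85 = 6638.5 / 273.60 × 0.85 ≈ 20.6 mL/min
Patient 2: CrCl = (140 − 53) × 44 / (72 × 1.4) × 0.85 = 3828.0 / 100.80 × 0.85 ≈ 32.3 mL/min
20.6 vs 32.3 mL/min → Patient 2 is higher.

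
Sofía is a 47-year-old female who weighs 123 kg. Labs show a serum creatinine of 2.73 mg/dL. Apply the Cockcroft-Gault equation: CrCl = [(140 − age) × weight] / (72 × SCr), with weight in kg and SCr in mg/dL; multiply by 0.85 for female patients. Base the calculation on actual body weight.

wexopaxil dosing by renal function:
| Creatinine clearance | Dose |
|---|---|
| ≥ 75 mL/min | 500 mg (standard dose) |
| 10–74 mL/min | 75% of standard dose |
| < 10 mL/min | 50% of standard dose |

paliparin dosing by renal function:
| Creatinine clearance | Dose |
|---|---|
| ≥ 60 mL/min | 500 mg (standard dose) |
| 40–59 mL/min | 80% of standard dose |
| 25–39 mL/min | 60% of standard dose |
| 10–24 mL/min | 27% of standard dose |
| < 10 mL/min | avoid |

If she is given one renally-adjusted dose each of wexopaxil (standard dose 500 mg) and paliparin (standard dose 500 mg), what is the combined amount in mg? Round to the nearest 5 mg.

775 mg

CrCl = (140 − 47) × 123 / (72 × 2.73) × 0.85 = 11439.0 / 196.56 × 0.85 ≈ 49.5 mL/min
CrCl ≈ 49 mL/min.
wexopaxil: 10–74 mL/min → 75% of 500 mg = 375 mg.
paliparin: 40–59 mL/min → 80% of 500 mg = 400 mg.
Total = 375 + 400 = 775 mg.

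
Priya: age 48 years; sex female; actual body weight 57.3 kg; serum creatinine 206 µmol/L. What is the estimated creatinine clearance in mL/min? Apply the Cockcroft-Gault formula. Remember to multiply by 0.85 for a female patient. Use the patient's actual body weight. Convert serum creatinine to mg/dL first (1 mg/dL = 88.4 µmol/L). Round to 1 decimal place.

SCr = 206 / 88.4 = 2.33 mg/dL
CrCl = (140 − 48) × 57.3 / (72 × 2.33) × 0.85 = 5271.6 / 167.76 × 0.85 ≈ 26.7 mL/min

26.7 mL/min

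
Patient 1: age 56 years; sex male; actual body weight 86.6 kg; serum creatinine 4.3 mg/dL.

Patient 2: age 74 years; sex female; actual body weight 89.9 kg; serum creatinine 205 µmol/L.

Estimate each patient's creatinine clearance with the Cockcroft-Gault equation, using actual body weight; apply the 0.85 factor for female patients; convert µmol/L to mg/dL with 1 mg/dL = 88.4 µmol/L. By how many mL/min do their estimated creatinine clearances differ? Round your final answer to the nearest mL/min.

7 mL/min

Patient 1: CrCl = (140 − 56) × 86.6 / (72 × 4.3) = 7274.4 / 309.60 ≈ 23.5 mL/min
Patient 2: SCr = 205 / 88.4 = 2.319 mg/dL
Patient 2: CrCl = (140 − 74) × 89.9 / (72 × 2.319) × 0.85 = 5933.4 / 166.97 × 0.85 ≈ 30.2 mL/min
|23.5 − 30.2| = 6.7 mL/min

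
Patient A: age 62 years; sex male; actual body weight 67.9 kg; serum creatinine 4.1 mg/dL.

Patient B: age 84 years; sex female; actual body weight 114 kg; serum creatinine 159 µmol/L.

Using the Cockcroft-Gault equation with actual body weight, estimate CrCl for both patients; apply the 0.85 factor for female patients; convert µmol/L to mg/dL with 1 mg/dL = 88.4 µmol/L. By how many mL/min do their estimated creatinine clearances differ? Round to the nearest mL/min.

24 mL/min

Patient A: CrCl = (140 − 62) × 67.9 / (72 × 4.1) = 5296.2 / 295.20 ≈ 17.9 mL/min
Patient B: SCr = 159 / 88.4 = 1.799 mg/dL
Patient B: CrCl = (140 − 84) × 114 / (72 × 1.799) × 0.85 = 6384.0 / 129.53 × 0.85 ≈ 41.9 mL/min
|17.9 − 41.9| = 24.0 mL/min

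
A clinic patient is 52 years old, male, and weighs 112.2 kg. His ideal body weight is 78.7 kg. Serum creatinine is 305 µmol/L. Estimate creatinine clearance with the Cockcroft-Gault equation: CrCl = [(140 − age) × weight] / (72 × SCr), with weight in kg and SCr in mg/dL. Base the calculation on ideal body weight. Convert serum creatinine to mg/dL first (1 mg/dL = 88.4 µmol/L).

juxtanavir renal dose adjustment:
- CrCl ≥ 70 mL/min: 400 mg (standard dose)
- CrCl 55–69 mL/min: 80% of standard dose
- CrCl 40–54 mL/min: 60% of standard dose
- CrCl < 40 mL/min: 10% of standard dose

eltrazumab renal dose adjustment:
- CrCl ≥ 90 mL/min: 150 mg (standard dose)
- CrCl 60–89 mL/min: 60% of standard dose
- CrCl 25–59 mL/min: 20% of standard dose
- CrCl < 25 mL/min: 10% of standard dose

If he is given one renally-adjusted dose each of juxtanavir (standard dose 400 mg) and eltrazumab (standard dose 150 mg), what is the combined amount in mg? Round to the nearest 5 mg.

SCr = 305 / 88.4 = 3.45 mg/dL
CrCl = (140 − 52) × 78.7 / (72 × 3.45) = 6925.6 / 248.40 ≈ 27.9 mL/min
CrCl ≈ 28 mL/min.
juxtanavir: < 40 mL/min → 10% of 400 mg = 40 mg.
eltrazumab: 25–59 mL/min → 20% of 150 mg = 30 mg.
Total = 40 + 30 = 70 mg.

70 mg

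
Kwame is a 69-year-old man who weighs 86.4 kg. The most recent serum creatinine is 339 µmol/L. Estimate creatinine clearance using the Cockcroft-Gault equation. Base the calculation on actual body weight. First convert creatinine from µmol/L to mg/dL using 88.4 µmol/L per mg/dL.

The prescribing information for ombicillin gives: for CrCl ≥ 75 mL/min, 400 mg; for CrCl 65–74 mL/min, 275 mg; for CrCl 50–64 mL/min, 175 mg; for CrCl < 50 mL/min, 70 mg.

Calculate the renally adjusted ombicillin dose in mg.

SCr = 339 / 88.4 = 3.835 mg/dL
CrCl = (140 − 69) × 86.4 / (72 × 3.835) = 6134.4 / 276.12 ≈ 22.2 mL/min
CrCl ≈ 22 mL/min → bracket < 50 mL/min.
Dose for this bracket: 70 mg.

70 mg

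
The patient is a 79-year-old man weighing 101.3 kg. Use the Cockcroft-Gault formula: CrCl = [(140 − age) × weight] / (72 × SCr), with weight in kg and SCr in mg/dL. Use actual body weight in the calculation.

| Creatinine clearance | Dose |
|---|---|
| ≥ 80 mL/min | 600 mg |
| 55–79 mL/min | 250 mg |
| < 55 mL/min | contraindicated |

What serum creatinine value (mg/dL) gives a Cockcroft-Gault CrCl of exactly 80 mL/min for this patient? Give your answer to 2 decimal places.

1.07 mg/dL

Standard dose requires CrCl ≥ 80 mL/min.
Set (140 − 79) × 101.3 / (72 × SCr) = 80
SCr = (140 − 79) × 101.3 / (72 × 80) = 1.073 mg/dL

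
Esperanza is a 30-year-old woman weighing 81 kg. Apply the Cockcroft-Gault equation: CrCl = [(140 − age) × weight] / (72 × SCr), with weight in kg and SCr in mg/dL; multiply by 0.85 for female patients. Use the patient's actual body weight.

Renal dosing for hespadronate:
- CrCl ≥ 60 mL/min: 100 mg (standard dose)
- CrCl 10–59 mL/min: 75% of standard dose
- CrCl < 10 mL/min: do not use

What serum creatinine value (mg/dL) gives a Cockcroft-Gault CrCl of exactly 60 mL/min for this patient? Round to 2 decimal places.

1.75 mg/dL

Standard dose requires CrCl ≥ 60 mL/min.
Set (140 − 30) × 81 × 0.85 / (72 × SCr) = 60
SCr = (140 − 30) × 81 × 0.85 / (72 × 60) = 1.753 mg/dL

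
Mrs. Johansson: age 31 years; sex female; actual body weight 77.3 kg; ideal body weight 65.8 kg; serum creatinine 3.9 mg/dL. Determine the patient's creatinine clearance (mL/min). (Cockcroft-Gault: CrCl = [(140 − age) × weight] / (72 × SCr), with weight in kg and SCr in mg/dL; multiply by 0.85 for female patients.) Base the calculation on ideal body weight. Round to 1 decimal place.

CrCl = (140 − 31) × 65.8 / (72 × 3.9) × 0.85 = 7172.2 / 280.80 × 0.85 ≈ 21.7 mL/min

21.7 mL/min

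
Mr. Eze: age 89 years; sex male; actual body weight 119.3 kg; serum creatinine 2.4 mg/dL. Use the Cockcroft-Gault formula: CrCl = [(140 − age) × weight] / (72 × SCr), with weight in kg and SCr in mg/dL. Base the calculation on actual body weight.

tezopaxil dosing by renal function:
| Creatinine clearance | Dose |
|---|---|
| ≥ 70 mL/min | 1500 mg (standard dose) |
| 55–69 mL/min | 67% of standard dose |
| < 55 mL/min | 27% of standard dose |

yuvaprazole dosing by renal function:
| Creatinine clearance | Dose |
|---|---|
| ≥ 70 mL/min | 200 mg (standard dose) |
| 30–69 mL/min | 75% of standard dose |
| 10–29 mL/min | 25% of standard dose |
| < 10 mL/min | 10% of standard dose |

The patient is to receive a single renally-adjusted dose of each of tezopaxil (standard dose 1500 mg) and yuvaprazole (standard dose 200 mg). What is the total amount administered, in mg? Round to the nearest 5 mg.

CrCl = (140 − 89) × 119.3 / (72 × 2.4) = 6084.3 / 172.80 ≈ 35.2 mL/min
CrCl ≈ 35 mL/min.
tezopaxil: < 55 mL/min → 27% of 1500 mg = 405 mg.
yuvaprazole: 30–69 mL/min → 75% of 200 mg = 150 mg.
Total = 405 + 150 = 555 mg.

555 mg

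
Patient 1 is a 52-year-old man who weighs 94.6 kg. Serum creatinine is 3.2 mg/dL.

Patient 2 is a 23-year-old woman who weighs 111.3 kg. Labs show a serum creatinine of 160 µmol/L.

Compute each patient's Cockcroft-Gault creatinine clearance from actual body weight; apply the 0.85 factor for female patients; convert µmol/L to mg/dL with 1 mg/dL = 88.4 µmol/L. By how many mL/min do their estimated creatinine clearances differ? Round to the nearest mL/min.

49 mL/min

Patient 1: CrCl = (140 − 52) × 94.6 / (72 × 3.2) = 8324.8 / 230.40 ≈ 36.1 mL/min
Patient 2: SCr = 160 / 88.4 = 1.81 mg/dL
Patient 2: CrCl = (140 − 23) × 111.3 / (72 × 1.81) × 0.85 = 13022.1 / 130.32 × 0.85 ≈ 84.9 mL/min
|36.1 − 84.9| = 48.8 mL/min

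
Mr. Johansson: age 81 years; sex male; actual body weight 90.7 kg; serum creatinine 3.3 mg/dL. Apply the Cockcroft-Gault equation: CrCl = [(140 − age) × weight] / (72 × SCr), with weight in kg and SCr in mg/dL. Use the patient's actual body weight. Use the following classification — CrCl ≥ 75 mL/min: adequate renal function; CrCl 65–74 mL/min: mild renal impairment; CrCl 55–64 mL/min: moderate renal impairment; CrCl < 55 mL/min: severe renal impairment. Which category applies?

severe renal impairment

CrCl = (140 − 81) × 90.7 / (72 × 3.3) = 5351.3 / 237.60 ≈ 22.5 mL/min
23 mL/min falls in the 'severe renal impairment' range.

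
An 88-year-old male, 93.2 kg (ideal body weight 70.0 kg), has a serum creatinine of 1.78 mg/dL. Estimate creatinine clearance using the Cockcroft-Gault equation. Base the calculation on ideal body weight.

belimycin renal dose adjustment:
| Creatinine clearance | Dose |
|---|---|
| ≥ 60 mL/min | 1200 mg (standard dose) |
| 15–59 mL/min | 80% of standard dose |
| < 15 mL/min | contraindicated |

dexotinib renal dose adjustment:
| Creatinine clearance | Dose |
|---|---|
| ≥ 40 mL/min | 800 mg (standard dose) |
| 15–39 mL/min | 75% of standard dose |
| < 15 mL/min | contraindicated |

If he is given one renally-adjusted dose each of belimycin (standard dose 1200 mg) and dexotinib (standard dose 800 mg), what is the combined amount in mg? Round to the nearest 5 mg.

1560 mg

CrCl = (140 − 88) × 70 / (72 × 1.78) = 3640.0 / 128.16 ≈ 28.4 mL/min
CrCl ≈ 28 mL/min.
belimycin: 15–59 mL/min → 80% of 1200 mg = 960 mg.
dexotinib: 15–39 mL/min → 75% of 800 mg = 600 mg.
Total = 960 + 600 = 1560 mg.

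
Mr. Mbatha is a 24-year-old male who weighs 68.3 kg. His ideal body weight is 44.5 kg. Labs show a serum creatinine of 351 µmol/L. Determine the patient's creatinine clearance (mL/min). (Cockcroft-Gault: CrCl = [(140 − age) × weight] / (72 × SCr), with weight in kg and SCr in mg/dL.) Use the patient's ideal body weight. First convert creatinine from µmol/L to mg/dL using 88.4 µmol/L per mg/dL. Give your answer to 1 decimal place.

SCr = 351 / 88.4 = 3.971 mg/dL
CrCl = (140 − 24) × 44.5 / (72 × 3.971) = 5162.0 / 285.91 ≈ 18.1 mL/min

18.1 mL/min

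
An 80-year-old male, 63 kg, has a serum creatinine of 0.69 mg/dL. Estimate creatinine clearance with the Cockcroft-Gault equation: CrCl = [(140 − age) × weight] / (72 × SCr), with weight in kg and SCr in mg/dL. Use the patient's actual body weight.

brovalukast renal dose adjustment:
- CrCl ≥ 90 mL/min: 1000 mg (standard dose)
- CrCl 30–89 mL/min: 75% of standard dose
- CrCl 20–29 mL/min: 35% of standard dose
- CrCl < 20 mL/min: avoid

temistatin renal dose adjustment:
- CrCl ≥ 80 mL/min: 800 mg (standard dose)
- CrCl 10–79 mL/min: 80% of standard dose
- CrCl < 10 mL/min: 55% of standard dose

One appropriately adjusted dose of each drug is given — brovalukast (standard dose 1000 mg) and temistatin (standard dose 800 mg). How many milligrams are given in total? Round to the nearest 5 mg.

1390 mg

CrCl = (140 − 80) × 63 / (72 × 0.69) = 3780.0 / 49.68 ≈ 76.1 mL/min
CrCl ≈ 76 mL/min.
brovalukast: 30–89 mL/min → 75% of 1000 mg = 750 mg.
temistatin: 10–79 mL/min → 80% of 800 mg = 640 mg.
Total = 750 + 640 = 1390 mg.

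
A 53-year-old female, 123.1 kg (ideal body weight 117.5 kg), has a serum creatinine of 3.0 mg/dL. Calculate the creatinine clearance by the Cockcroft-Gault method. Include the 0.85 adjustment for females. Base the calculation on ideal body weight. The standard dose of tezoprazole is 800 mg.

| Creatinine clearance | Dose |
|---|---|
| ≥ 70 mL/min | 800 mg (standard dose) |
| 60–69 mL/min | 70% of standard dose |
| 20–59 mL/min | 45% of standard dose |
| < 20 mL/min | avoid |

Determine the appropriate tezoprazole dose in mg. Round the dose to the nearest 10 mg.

360 mg

CrCl = (140 − 53) × 117.5 / (72 × 3) × 0.85 = 10222.5 / 216.00 × 0.85 ≈ 40.2 mL/min
CrCl ≈ 40 mL/min → bracket 20–59 mL/min.
45% of 800 mg = 360 mg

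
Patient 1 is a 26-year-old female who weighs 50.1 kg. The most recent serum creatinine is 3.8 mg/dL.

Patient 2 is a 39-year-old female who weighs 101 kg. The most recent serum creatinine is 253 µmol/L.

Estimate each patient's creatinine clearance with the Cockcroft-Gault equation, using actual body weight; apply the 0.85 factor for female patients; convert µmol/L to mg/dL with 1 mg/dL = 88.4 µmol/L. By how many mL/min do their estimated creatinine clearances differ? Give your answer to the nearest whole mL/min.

24 mL/min

Patient 1: CrCl = (140 − 26) × 50.1 / (72 × 3.8) × 0.85 = 5711.4 / 273.60 × 0.85 ≈ 17.7 mL/min
Patient 2: SCr = 253 / 88.4 = 2.862 mg/dL
Patient 2: CrCl = (140 − 39) × 101 / (72 × 2.862) × 0.85 = 10201.0 / 206.06 × 0.85 ≈ 42.1 mL/min
|17.7 − 42.1| = 24.4 mL/min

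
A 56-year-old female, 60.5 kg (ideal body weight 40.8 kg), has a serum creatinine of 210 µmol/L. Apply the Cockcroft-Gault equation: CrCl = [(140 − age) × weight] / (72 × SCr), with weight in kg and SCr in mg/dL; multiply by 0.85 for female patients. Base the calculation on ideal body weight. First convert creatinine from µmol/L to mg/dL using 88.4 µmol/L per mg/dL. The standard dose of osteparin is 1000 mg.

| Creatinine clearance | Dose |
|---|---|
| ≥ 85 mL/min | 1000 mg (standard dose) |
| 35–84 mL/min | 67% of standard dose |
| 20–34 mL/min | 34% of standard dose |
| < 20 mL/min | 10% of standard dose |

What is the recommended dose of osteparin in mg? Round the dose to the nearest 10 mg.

100 mg

SCr = 210 / 88.4 = 2.376 mg/dL
CrCl = (140 − 56) × 40.8 / (72 × 2.376) × 0.85 = 3427.2 / 171.07 × 0.85 ≈ 17.0 mL/min
CrCl ≈ 17 mL/min → bracket < 20 mL/min.
10% of 1000 mg = 100 mg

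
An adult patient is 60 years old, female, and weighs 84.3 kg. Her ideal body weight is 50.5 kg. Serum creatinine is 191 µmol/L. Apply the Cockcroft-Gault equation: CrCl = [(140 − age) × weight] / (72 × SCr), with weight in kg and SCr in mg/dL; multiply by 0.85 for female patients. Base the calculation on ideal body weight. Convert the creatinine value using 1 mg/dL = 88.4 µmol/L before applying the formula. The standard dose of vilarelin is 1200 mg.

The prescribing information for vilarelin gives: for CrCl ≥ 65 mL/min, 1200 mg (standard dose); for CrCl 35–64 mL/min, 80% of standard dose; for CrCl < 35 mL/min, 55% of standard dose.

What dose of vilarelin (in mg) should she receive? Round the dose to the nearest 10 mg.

660 mg

SCr = 191 / 88.4 = 2.161 mg/dL
CrCl = (140 − 60) × 50.5 / (72 × 2.161) × 0.85 = 4040.0 / 155.59 × 0.85 ≈ 22.1 mL/min
CrCl ≈ 22 mL/min → bracket < 35 mL/min.
55% of 1200 mg = 660 mg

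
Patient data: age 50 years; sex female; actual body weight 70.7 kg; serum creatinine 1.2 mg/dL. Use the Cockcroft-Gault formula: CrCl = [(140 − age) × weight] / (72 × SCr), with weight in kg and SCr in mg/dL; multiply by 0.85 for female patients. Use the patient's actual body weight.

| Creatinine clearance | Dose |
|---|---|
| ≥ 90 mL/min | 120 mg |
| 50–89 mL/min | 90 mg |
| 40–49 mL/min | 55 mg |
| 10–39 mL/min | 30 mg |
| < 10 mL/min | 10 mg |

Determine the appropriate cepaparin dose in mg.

CrCl = (140 − 50) × 70.7 / (72 × 1.2) × 0.85 = 6363.0 / 86.40 × 0.85 ≈ 62.6 mL/min
CrCl ≈ 63 mL/min → bracket 50–89 mL/min.
Dose for this bracket: 90 mg.

90 mg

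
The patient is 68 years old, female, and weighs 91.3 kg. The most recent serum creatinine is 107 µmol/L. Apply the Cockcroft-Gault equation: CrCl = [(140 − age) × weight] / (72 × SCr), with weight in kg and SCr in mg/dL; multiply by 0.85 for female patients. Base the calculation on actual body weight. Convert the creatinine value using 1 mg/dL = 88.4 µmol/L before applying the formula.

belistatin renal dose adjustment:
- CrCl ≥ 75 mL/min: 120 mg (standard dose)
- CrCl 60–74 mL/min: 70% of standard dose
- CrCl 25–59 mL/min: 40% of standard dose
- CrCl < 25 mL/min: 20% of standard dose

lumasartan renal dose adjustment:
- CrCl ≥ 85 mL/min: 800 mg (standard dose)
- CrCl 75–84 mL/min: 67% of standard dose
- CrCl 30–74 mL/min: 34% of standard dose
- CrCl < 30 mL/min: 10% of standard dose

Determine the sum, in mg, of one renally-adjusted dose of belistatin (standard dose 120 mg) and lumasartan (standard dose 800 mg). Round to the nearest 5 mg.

SCr = 107 / 88.4 = 1.21 mg/dL
CrCl = (140 − 68) × 91.3 / (72 × 1.21) × 0.85 = 6573.6 / 87.12 × 0.85 ≈ 64.1 mL/min
CrCl ≈ 64 mL/min.
belistatin: 60–74 mL/min → 70% of 120 mg = 84 mg.
lumasartan: 30–74 mL/min → 34% of 800 mg = 272 mg.
Total = 84 + 272 = 356 mg.

355 mg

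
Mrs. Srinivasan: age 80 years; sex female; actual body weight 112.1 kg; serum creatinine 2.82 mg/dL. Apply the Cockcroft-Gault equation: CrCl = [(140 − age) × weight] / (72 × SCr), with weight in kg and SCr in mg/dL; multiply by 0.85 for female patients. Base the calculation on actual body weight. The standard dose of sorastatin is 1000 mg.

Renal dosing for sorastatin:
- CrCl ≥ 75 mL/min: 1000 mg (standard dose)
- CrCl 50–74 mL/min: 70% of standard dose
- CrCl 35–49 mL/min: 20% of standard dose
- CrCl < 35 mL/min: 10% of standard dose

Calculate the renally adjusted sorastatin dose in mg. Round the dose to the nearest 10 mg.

100 mg

CrCl = (140 − 80) × 112.1 / (72 × 2.82) × 0.85 = 6726.0 / 203.04 × 0.85 ≈ 28.2 mL/min
CrCl ≈ 28 mL/min → bracket < 35 mL/min.
10% of 1000 mg = 100 mg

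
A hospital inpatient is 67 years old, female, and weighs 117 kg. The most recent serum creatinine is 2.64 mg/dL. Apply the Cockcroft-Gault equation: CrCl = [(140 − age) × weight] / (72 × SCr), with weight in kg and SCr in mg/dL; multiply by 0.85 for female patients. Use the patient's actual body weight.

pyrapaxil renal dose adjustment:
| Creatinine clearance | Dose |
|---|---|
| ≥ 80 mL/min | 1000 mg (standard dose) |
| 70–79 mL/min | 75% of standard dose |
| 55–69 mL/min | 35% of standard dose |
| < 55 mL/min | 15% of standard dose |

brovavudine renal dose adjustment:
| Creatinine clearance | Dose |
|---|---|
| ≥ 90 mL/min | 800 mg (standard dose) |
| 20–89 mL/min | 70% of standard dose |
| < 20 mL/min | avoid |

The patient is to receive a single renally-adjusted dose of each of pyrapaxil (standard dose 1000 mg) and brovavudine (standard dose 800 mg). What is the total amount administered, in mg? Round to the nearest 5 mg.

710 mg

CrCl = (140 − 67) × 117 / (72 × 2.64) × 0.85 = 8541.0 / 190.08 × 0.85 ≈ 38.2 mL/min
CrCl ≈ 38 mL/min.
pyrapaxil: < 55 mL/min → 15% of 1000 mg = 150 mg.
brovavudine: 20–89 mL/min → 70% of 800 mg = 560 mg.
Total = 150 + 560 = 710 mg.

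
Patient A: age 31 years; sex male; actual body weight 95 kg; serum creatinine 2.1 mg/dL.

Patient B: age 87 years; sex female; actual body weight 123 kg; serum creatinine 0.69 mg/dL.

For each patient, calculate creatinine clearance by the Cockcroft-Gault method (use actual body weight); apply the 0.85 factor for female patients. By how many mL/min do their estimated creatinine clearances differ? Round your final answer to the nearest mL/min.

Patient A: CrCl = (140 − 31) × 95 / (72 × 2.1) = 10355.0 / 151.20 ≈ 68.5 mL/min
Patient B: CrCl = (140 − 87) × 123 / (72 × 0.69) × 0.85 = 6519.0 / 49.68 × 0.85 ≈ 111.5 mL/min
|68.5 − 111.5| = 43.0 mL/min

43 mL/min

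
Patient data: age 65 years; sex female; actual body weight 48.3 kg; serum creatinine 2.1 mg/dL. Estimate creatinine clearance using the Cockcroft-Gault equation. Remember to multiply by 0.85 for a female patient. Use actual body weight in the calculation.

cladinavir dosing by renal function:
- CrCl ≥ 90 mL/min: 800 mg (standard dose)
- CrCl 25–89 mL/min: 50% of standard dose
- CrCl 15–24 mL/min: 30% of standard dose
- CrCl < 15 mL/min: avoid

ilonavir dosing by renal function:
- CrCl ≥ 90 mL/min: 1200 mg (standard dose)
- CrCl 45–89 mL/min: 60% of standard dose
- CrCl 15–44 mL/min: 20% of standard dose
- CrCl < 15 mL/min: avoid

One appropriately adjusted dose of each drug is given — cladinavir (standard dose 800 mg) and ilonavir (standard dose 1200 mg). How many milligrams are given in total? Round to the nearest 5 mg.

480 mg

CrCl = (140 − 65) × 48.3 / (72 × 2.1) × 0.85 = 3622.5 / 151.20 × 0.85 ≈ 20.4 mL/min
CrCl ≈ 20 mL/min.
cladinavir: 15–24 mL/min → 30% of 800 mg = 240 mg.
ilonavir: 15–44 mL/min → 20% of 1200 mg = 240 mg.
Total = 240 + 240 = 480 mg.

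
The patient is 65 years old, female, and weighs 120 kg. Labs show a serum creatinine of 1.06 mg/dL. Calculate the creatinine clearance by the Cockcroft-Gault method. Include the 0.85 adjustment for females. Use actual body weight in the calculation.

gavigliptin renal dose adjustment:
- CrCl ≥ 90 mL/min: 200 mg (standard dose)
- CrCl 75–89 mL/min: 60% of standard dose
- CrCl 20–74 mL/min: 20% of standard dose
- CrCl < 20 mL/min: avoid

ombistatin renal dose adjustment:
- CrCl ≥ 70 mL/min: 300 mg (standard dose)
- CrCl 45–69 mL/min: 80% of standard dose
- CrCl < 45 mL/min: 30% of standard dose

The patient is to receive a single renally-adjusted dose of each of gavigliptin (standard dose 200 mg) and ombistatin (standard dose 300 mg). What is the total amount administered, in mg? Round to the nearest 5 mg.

CrCl = (140 − 65) × 120 / (72 × 1.06) × 0.85 = 9000.0 / 76.32 × 0.85 ≈ 100.2 mL/min
CrCl ≈ 100 mL/min.
gavigliptin: ≥ 90 mL/min → 100% of 200 mg = 200 mg.
ombistatin: ≥ 70 mL/min → 100% of 300 mg = 300 mg.
Total = 200 + 300 = 500 mg.

500 mg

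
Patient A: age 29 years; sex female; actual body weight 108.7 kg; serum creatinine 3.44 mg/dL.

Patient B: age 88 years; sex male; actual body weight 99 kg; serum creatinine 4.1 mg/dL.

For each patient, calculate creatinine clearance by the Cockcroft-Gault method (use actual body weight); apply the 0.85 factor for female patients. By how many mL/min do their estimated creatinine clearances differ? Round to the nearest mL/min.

24 mL/min

Patient A: CrCl = (140 − 29) × 108.7 / (72 × 3.44) × 0.85 = 12065.7 / 247.68 × 0.85 ≈ 41.4 mL/min
Patient B: CrCl = (140 − 88) × 99 / (72 × 4.1) = 5148.0 / 295.20 ≈ 17.4 mL/min
|41.4 − 17.4| = 24.0 mL/min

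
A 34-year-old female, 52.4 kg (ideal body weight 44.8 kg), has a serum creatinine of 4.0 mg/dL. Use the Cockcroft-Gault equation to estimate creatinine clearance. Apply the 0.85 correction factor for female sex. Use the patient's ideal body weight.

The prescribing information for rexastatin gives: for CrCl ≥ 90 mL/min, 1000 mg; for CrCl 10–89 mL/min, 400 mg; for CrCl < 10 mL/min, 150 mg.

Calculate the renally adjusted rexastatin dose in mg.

400 mg

CrCl = (140 − 34) × 44.8 / (72 × 4) × 0.85 = 4748.8 / 288.00 × 0.85 ≈ 14.0 mL/min
CrCl ≈ 14 mL/min → bracket 10–89 mL/min.
Dose for this bracket: 400 mg.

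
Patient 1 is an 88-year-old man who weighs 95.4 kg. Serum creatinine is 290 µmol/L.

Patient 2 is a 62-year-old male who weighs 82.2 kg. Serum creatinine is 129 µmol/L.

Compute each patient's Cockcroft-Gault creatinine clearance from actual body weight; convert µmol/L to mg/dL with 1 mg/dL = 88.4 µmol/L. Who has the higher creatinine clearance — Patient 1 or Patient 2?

Patient 1: SCr = 290 / 88.4 = 3.281 mg/dL
Patient 1: CrCl = (140 − 88) × 95.4 / (72 × 3.281) = 4960.8 / 236.23 ≈ 21.0 mL/min
Patient 2: SCr = 129 / 88.4 = 1.459 mg/dL
Patient 2: CrCl = (140 − 62) × 82.2 / (72 × 1.459) = 6411.6 / 105.05 ≈ 61.0 mL/min
21.0 vs 61.0 mL/min → Patient 2 is higher.

Patient 2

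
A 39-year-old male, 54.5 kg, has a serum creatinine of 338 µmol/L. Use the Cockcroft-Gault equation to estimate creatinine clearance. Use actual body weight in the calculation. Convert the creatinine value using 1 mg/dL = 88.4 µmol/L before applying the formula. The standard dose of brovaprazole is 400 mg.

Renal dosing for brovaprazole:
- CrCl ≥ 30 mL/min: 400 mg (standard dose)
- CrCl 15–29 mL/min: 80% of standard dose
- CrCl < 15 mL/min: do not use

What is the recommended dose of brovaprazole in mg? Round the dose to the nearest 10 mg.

SCr = 338 / 88.4 = 3.824 mg/dL
CrCl = (140 − 39) × 54.5 / (72 × 3.824) = 5504.5 / 275.33 ≈ 20.0 mL/min
CrCl ≈ 20 mL/min → bracket 15–29 mL/min.
80% of 400 mg = 320 mg

320 mg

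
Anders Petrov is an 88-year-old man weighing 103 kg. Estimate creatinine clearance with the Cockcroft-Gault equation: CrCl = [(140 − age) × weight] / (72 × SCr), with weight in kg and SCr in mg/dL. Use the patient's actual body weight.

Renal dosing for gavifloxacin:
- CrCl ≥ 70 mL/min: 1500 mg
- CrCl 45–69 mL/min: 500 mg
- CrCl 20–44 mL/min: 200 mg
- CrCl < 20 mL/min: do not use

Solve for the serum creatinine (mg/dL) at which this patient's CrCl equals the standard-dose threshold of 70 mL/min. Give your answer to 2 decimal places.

1.06 mg/dL

Standard dose requires CrCl ≥ 70 mL/min.
Set (140 − 88) × 103 / (72 × SCr) = 70
SCr = (140 − 88) × 103 / (72 × 70) = 1.063 mg/dL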